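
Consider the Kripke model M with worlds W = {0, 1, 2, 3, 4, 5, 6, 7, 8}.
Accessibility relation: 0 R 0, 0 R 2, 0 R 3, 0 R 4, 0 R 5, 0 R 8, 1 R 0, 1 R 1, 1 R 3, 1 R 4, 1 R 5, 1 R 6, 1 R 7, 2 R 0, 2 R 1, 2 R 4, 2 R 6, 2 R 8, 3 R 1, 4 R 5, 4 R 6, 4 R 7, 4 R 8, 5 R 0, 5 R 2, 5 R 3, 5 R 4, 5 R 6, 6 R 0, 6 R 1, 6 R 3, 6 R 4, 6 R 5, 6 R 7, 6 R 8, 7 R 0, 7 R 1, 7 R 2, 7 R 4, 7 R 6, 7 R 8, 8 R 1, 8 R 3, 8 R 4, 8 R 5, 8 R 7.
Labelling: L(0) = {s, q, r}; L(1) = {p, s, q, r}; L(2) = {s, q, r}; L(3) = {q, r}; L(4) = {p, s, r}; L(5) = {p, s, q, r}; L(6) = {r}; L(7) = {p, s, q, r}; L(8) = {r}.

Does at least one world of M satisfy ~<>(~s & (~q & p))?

Yes

Recall that <>ψ holds at a world iff ψ holds at some accessible world.
Let φ = ~<>(~s & (~q & p)). Evaluate φ at each world:
  0 (successors {0, 2, 3, 4, 5, 8}): φ is true.
  1 (successors {0, 1, 3, 4, 5, 6, 7}): φ is true.
  2 (successors {0, 1, 4, 6, 8}): φ is true.
  3 (successors {1}): φ is true.
  4 (successors {5, 6, 7, 8}): φ is true.
  5 (successors {0, 2, 3, 4, 6}): φ is true.
  6 (successors {0, 1, 3, 4, 5, 7, 8}): φ is true.
  7 (successors {0, 1, 2, 4, 6, 8}): φ is true.
  8 (successors {1, 3, 4, 5, 7}): φ is true.
Detail at 0 (witness):
  At 0: <>(~s & (~q & p)) is false, so ~<>(~s & (~q & p)) is true.
    At 0: <>(~s & (~q & p)) requires ~s & (~q & p) at some successor in {0, 2, 3, 4, 5, 8}.
      At 0: ~s & (~q & p) is false.
      At 2: ~s & (~q & p) is false.
      At 3: ~s & (~q & p) is false.
      At 4: ~s & (~q & p) is false.
      At 5: ~s & (~q & p) is false.
      At 8: ~s & (~q & p) is false.
    So <>(~s & (~q & p)) is false at 0.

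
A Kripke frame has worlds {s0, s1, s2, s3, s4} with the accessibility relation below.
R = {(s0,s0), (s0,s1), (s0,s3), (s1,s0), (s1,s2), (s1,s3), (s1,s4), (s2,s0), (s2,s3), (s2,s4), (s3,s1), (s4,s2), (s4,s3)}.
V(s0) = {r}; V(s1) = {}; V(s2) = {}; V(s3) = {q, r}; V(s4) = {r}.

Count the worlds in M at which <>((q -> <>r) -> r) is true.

4

Let φ = <>((q -> <>r) -> r). Evaluate φ at each world:
  s0 (successors {s0, s1, s3}): φ is true.
  s1 (successors {s0, s2, s3, s4}): φ is true.
  s2 (successors {s0, s3, s4}): φ is true.
  s3 (successors {s1}): φ is false.
  s4 (successors {s2, s3}): φ is true.
For instance, at s4:
  At s4: <>((q -> <>r) -> r) requires (q -> <>r) -> r at some successor in {s2, s3}.
    (q -> <>r) -> r holds at s3, so <>((q -> <>r) -> r) is true at s4.
      At s3: q -> <>r is false, r is true, so (q -> <>r) -> r is true.
Satisfying worlds: {s0, s1, s2, s4}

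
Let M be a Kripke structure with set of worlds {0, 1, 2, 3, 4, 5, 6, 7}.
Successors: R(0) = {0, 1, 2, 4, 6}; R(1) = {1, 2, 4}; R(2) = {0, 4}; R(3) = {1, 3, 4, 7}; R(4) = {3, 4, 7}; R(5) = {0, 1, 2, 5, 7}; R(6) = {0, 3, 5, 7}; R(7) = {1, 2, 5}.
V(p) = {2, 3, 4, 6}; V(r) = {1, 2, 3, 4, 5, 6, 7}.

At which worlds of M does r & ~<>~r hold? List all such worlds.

1, 3, 4, 7

Recall that <>ψ holds at a world iff ψ holds at some accessible world.
Let φ = r & ~<>~r. Evaluate φ at each world:
  0 (successors {0, 1, 2, 4, 6}): φ is false.
  1 (successors {1, 2, 4}): φ is true.
  2 (successors {0, 4}): φ is false.
  3 (successors {1, 3, 4, 7}): φ is true.
  4 (successors {3, 4, 7}): φ is true.
  5 (successors {0, 1, 2, 5, 7}): φ is false.
  6 (successors {0, 3, 5, 7}): φ is false.
  7 (successors {1, 2, 5}): φ is true.
For instance, at 1:
  At 1: r is true, ~<>~r is true, so r & ~<>~r is true.
    At 1: <>~r is false, so ~<>~r is true.
      At 1: <>~r requires ~r at some successor in {1, 2, 4}.
        At 1: ~r is false.
        At 2: ~r is false.
        At 4: ~r is false.
      So <>~r is false at 1.
Satisfying worlds: {1, 3, 4, 7}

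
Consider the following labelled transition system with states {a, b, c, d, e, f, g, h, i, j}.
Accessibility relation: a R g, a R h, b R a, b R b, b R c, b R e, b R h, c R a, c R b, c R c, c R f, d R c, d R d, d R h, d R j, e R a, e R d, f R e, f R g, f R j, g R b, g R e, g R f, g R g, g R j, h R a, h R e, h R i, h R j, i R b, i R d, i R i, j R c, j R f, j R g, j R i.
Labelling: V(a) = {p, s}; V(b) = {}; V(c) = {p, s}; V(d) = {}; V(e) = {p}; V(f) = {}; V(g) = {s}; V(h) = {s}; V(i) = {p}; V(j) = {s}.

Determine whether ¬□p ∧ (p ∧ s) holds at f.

Recall that □ψ holds at a world iff ψ holds at every accessible world, and ◇ψ holds iff ψ holds at some accessible world.
At f: ¬□p is true, p ∧ s is false, so ¬□p ∧ (p ∧ s) is false.
  At f: □p is false, so ¬□p is true.
    At f: □p requires p at every successor {e, g, j}.
      p fails at g, so □p is false at f.

No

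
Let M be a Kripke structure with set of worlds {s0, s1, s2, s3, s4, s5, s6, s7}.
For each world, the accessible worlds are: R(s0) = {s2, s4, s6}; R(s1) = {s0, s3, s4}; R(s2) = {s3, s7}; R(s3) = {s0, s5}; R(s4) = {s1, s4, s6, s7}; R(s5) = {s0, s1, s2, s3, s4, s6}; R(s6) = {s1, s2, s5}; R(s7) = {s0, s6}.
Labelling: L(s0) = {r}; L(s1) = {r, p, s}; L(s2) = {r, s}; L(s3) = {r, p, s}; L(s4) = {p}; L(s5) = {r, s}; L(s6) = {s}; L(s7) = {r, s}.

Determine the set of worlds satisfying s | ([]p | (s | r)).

s0, s1, s2, s3, s5, s6, s7

Let φ = s | ([]p | (s | r)). Evaluate φ at each world:
  s0 (successors {s2, s4, s6}): φ is true.
  s1 (successors {s0, s3, s4}): φ is true.
  s2 (successors {s3, s7}): φ is true.
  s3 (successors {s0, s5}): φ is true.
  s4 (successors {s1, s4, s6, s7}): φ is false.
  s5 (successors {s0, s1, s2, s3, s4, s6}): φ is true.
  s6 (successors {s1, s2, s5}): φ is true.
  s7 (successors {s0, s6}): φ is true.
For instance, at s6:
  At s6: s is true, []p | (s | r) is true, so s | ([]p | (s | r)) is true.
    At s6: []p is false, s | r is true, so []p | (s | r) is true.
      At s6: []p requires p at every successor {s1, s2, s5}.
        p fails at s2, so []p is false at s6.
Satisfying worlds: {s0, s1, s2, s3, s5, s6, s7}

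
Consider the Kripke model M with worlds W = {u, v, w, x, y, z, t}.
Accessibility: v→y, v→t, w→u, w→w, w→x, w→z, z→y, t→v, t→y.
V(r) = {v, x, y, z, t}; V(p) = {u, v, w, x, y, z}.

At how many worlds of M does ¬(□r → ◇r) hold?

Recall that □ψ holds at a world iff ψ holds at every accessible world, and ◇ψ holds iff ψ holds at some accessible world.
Let φ = ¬(□r → ◇r). Evaluate φ at each world:
  u (successors ∅): φ is true.
  v (successors {y, t}): φ is false.
  w (successors {u, w, x, z}): φ is false.
  x (successors ∅): φ is true.
  y (successors ∅): φ is true.
  z (successors {y}): φ is false.
  t (successors {v, y}): φ is false.
For instance, at v:
  At v: □r → ◇r is true, so ¬(□r → ◇r) is false.
    At v: □r is true, ◇r is true, so □r → ◇r is true.
      At v: □r requires r at every successor {y, t}.
        At y: r is true.
        At t: r is true.
      So □r is true at v.
      At v: ◇r requires r at some successor in {y, t}.
        r holds at y, so ◇r is true at v.
Satisfying worlds: {u, x, y}

3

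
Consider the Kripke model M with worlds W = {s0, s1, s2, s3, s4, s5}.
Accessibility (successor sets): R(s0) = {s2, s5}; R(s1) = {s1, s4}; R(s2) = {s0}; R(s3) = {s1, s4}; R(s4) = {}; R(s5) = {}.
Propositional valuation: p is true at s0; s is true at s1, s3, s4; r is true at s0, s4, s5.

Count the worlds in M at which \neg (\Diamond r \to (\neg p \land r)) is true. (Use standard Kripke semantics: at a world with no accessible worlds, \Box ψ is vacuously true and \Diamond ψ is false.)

Let φ = \neg (\Diamond r \to (\neg p \land r)). Evaluate φ at each world:
  s0 (successors {s2, s5}): φ is true.
  s1 (successors {s1, s4}): φ is true.
  s2 (successors {s0}): φ is true.
  s3 (successors {s1, s4}): φ is true.
  s4 (successors ∅): φ is false.
  s5 (successors ∅): φ is false.
For instance, at s1:
  At s1: \Diamond r \to (\neg p \land r) is false, so \neg (\Diamond r \to (\neg p \land r)) is true.
    At s1: \Diamond r is true, \neg p \land r is false, so \Diamond r \to (\neg p \land r) is false.
      At s1: \Diamond r requires r at some successor in {s1, s4}.
        r holds at s4, so \Diamond r is true at s1.
Satisfying worlds: {s0, s1, s2, s3}

4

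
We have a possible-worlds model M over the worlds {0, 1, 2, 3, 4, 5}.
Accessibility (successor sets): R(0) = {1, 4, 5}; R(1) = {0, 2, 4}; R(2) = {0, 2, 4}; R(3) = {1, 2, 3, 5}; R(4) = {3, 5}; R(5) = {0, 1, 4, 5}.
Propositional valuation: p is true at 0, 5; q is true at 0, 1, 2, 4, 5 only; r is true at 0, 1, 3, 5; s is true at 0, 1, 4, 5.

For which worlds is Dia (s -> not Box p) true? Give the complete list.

0, 1, 2, 3, 4, 5

Recall that Box ψ holds at a world iff ψ holds at every accessible world, and Dia ψ holds iff ψ holds at some accessible world.
Let φ = Dia (s -> not Box p). Evaluate φ at each world:
  0 (successors {1, 4, 5}): φ is true.
  1 (successors {0, 2, 4}): φ is true.
  2 (successors {0, 2, 4}): φ is true.
  3 (successors {1, 2, 3, 5}): φ is true.
  4 (successors {3, 5}): φ is true.
  5 (successors {0, 1, 4, 5}): φ is true.
For instance, at 3:
  At 3: Dia (s -> not Box p) requires s -> not Box p at some successor in {1, 2, 3, 5}.
    s -> not Box p holds at 1, so Dia (s -> not Box p) is true at 3.
      At 1: s is true, not Box p is true, so s -> not Box p is true.
Satisfying worlds: {0, 1, 2, 3, 4, 5}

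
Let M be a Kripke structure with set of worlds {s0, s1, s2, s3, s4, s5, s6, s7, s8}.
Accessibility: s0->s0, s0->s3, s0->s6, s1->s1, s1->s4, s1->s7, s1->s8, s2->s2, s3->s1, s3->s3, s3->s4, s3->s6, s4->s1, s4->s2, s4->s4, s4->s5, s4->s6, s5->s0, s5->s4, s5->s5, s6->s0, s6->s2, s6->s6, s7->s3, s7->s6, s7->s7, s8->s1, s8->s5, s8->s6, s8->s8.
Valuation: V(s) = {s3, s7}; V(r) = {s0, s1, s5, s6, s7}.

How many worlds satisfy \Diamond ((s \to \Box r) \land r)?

8

Let φ = \Diamond ((s \to \Box r) \land r). Evaluate φ at each world:
  s0 (successors {s0, s3, s6}): φ is true.
  s1 (successors {s1, s4, s7, s8}): φ is true.
  s2 (successors {s2}): φ is false.
  s3 (successors {s1, s3, s4, s6}): φ is true.
  s4 (successors {s1, s2, s4, s5, s6}): φ is true.
  s5 (successors {s0, s4, s5}): φ is true.
  s6 (successors {s0, s2, s6}): φ is true.
  s7 (successors {s3, s6, s7}): φ is true.
  s8 (successors {s1, s5, s6, s8}): φ is true.
For instance, at s2:
  At s2: \Diamond ((s \to \Box r) \land r) requires (s \to \Box r) \land r at some successor in {s2}.
    At s2: (s \to \Box r) \land r is false.
  So \Diamond ((s \to \Box r) \land r) is false at s2.
Satisfying worlds: {s0, s1, s3, s4, s5, s6, s7, s8}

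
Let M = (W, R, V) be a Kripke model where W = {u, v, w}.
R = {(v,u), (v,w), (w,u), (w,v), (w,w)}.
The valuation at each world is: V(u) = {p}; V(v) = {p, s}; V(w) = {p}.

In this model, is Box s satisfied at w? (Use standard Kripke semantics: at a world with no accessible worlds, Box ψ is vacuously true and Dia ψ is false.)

At w: Box s requires s at every successor {u, v, w}.
  s fails at u, so Box s is false at w.

No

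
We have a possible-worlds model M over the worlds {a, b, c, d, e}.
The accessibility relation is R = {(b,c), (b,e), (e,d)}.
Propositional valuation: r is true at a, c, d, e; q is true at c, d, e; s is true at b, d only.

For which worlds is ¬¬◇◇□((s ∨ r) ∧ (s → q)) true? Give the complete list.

Recall that □ψ holds at a world iff ψ holds at every accessible world, and ◇ψ holds iff ψ holds at some accessible world.
Let φ = ¬¬◇◇□((s ∨ r) ∧ (s → q)). Evaluate φ at each world:
  a (successors ∅): φ is false.
  b (successors {c, e}): φ is true.
  c (successors ∅): φ is false.
  d (successors ∅): φ is false.
  e (successors {d}): φ is false.
For instance, at b:
  At b: ¬◇◇□((s ∨ r) ∧ (s → q)) is false, so ¬¬◇◇□((s ∨ r) ∧ (s → q)) is true.
    At b: ◇◇□((s ∨ r) ∧ (s → q)) is true, so ¬◇◇□((s ∨ r) ∧ (s → q)) is false.
      At b: ◇◇□((s ∨ r) ∧ (s → q)) requires ◇□((s ∨ r) ∧ (s → q)) at some successor in {c, e}.
        ◇□((s ∨ r) ∧ (s → q)) holds at e, so ◇◇□((s ∨ r) ∧ (s → q)) is true at b.
Satisfying worlds: {b}

b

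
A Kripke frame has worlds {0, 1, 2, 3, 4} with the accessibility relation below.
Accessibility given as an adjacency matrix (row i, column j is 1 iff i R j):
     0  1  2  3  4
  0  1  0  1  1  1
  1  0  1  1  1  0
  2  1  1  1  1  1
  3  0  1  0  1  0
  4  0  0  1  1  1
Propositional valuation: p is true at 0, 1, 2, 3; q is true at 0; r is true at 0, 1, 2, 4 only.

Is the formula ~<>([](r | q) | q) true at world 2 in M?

At 2: <>([](r | q) | q) is true, so ~<>([](r | q) | q) is false.
  At 2: <>([](r | q) | q) requires [](r | q) | q at some successor in {0, 1, 2, 3, 4}.
    [](r | q) | q holds at 0, so <>([](r | q) | q) is true at 2.
      At 0: [](r | q) is false, q is true, so [](r | q) | q is true.

No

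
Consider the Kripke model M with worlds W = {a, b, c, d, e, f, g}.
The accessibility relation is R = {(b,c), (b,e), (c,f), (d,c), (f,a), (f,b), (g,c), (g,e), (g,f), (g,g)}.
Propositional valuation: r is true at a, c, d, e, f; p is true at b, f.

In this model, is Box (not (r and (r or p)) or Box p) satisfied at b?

Recall that Box ψ holds at a world iff ψ holds at every accessible world, and Dia ψ holds iff ψ holds at some accessible world.
At b: Box (not (r and (r or p)) or Box p) requires not (r and (r or p)) or Box p at every successor {c, e}.
    At c: not (r and (r or p)) is false, Box p is true, so not (r and (r or p)) or Box p is true.
      At c: Box p requires p at every successor {f}.
        At f: p is true.
      So Box p is true at c.
    At e: not (r and (r or p)) is false, Box p is true, so not (r and (r or p)) or Box p is true.
      At e: no accessible worlds, so Box p holds vacuously.
So Box (not (r and (r or p)) or Box p) is true at b.

Yes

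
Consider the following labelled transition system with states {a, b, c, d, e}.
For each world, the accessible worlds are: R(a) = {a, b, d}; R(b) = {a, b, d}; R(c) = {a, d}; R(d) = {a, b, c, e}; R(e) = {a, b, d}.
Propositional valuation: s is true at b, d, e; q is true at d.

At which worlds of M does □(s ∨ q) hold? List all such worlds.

none

Let φ = □(s ∨ q). Evaluate φ at each world:
  a (successors {a, b, d}): φ is false.
  b (successors {a, b, d}): φ is false.
  c (successors {a, d}): φ is false.
  d (successors {a, b, c, e}): φ is false.
  e (successors {a, b, d}): φ is false.
For instance, at b:
  At b: □(s ∨ q) requires s ∨ q at every successor {a, b, d}.
    s ∨ q fails at a, so □(s ∨ q) is false at b.
Satisfying worlds: none.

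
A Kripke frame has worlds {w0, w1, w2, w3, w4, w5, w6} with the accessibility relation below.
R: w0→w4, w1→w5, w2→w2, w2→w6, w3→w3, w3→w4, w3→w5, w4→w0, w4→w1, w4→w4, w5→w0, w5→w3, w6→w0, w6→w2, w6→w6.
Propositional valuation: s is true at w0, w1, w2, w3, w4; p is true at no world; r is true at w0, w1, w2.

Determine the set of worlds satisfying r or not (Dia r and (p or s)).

w0, w1, w2, w3, w5, w6

Let φ = r or not (Dia r and (p or s)). Evaluate φ at each world:
  w0 (successors {w4}): φ is true.
  w1 (successors {w5}): φ is true.
  w2 (successors {w2, w6}): φ is true.
  w3 (successors {w3, w4, w5}): φ is true.
  w4 (successors {w0, w1, w4}): φ is false.
  w5 (successors {w0, w3}): φ is true.
  w6 (successors {w0, w2, w6}): φ is true.
For instance, at w2:
  At w2: r is true, not (Dia r and (p or s)) is false, so r or not (Dia r and (p or s)) is true.
    At w2: Dia r and (p or s) is true, so not (Dia r and (p or s)) is false.
      At w2: Dia r is true, p or s is true, so Dia r and (p or s) is true.
Satisfying worlds: {w0, w1, w2, w3, w5, w6}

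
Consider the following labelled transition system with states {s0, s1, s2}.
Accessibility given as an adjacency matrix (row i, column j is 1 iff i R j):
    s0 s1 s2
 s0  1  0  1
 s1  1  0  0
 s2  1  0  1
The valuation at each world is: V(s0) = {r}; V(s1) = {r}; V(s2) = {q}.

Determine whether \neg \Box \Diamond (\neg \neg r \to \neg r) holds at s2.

No

At s2: \Box \Diamond (\neg \neg r \to \neg r) is true, so \neg \Box \Diamond (\neg \neg r \to \neg r) is false.
  At s2: \Box \Diamond (\neg \neg r \to \neg r) requires \Diamond (\neg \neg r \to \neg r) at every successor {s0, s2}.
      At s0: \Diamond (\neg \neg r \to \neg r) requires \neg \neg r \to \neg r at some successor in {s0, s2}.
        \neg \neg r \to \neg r holds at s2, so \Diamond (\neg \neg r \to \neg r) is true at s0.
      At s2: \Diamond (\neg \neg r \to \neg r) requires \neg \neg r \to \neg r at some successor in {s0, s2}.
        \neg \neg r \to \neg r holds at s2, so \Diamond (\neg \neg r \to \neg r) is true at s2.
  So \Box \Diamond (\neg \neg r \to \neg r) is true at s2.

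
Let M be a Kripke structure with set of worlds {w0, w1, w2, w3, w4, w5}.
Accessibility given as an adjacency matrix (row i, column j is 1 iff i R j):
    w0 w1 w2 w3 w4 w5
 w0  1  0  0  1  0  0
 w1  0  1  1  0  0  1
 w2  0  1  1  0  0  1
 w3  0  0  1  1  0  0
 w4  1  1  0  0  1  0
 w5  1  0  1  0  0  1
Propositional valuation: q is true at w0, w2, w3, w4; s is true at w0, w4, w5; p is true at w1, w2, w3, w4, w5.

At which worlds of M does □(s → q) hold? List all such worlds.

Recall that □ψ holds at a world iff ψ holds at every accessible world, and ◇ψ holds iff ψ holds at some accessible world.
Let φ = □(s → q). Evaluate φ at each world:
  w0 (successors {w0, w3}): φ is true.
  w1 (successors {w1, w2, w5}): φ is false.
  w2 (successors {w1, w2, w5}): φ is false.
  w3 (successors {w2, w3}): φ is true.
  w4 (successors {w0, w1, w4}): φ is true.
  w5 (successors {w0, w2, w5}): φ is false.
For instance, at w4:
  At w4: □(s → q) requires s → q at every successor {w0, w1, w4}.
    At w0: s → q is true.
    At w1: s → q is true.
    At w4: s → q is true.
  So □(s → q) is true at w4.
Satisfying worlds: {w0, w3, w4}

w0, w3, w4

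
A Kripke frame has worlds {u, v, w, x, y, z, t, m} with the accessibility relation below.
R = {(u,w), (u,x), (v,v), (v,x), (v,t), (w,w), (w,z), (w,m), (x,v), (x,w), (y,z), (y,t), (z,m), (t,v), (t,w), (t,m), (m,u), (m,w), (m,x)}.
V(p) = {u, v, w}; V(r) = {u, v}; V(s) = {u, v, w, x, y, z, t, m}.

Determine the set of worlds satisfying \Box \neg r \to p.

Let φ = \Box \neg r \to p. Evaluate φ at each world:
  u (successors {w, x}): φ is true.
  v (successors {v, x, t}): φ is true.
  w (successors {w, z, m}): φ is true.
  x (successors {v, w}): φ is true.
  y (successors {z, t}): φ is false.
  z (successors {m}): φ is false.
  t (successors {v, w, m}): φ is true.
  m (successors {u, w, x}): φ is true.
For instance, at w:
  At w: \Box \neg r is true, p is true, so \Box \neg r \to p is true.
    At w: \Box \neg r requires \neg r at every successor {w, z, m}.
      At w: \neg r is true.
      At z: \neg r is true.
      At m: \neg r is true.
    So \Box \neg r is true at w.
Satisfying worlds: {u, v, w, x, t, m}

u, v, w, x, t, m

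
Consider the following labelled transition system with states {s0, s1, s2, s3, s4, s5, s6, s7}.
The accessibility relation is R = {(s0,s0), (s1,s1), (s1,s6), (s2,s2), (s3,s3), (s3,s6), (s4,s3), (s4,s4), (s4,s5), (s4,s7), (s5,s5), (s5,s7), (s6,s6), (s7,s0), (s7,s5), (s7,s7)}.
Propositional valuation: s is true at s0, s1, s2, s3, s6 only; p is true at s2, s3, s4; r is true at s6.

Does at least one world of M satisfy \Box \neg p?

Let φ = \Box \neg p. Evaluate φ at each world:
  s0 (successors {s0}): φ is true.
  s1 (successors {s1, s6}): φ is true.
  s2 (successors {s2}): φ is false.
  s3 (successors {s3, s6}): φ is false.
  s4 (successors {s3, s4, s5, s7}): φ is false.
  s5 (successors {s5, s7}): φ is true.
  s6 (successors {s6}): φ is true.
  s7 (successors {s0, s5, s7}): φ is true.
Detail at s0 (witness):
  At s0: \Box \neg p requires \neg p at every successor {s0}.
    At s0: \neg p is true.
  So \Box \neg p is true at s0.

Yes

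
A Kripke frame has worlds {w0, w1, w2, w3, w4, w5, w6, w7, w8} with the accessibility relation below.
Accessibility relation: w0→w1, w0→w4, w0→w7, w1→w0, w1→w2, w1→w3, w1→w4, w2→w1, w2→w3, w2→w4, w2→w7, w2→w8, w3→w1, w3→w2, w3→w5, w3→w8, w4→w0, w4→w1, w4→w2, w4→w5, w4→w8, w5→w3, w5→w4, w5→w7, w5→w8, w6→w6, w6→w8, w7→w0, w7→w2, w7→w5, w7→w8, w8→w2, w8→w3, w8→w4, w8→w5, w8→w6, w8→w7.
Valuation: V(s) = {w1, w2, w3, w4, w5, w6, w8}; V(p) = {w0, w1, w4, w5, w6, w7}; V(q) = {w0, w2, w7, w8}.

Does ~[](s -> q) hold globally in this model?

Let φ = ~[](s -> q). Evaluate φ at each world:
  w0 (successors {w1, w4, w7}): φ is true.
  w1 (successors {w0, w2, w3, w4}): φ is true.
  w2 (successors {w1, w3, w4, w7, w8}): φ is true.
  w3 (successors {w1, w2, w5, w8}): φ is true.
  w4 (successors {w0, w1, w2, w5, w8}): φ is true.
  w5 (successors {w3, w4, w7, w8}): φ is true.
  w6 (successors {w6, w8}): φ is true.
  w7 (successors {w0, w2, w5, w8}): φ is true.
  w8 (successors {w2, w3, w4, w5, w6, w7}): φ is true.
For instance, at w8:
  At w8: [](s -> q) is false, so ~[](s -> q) is true.
    At w8: [](s -> q) requires s -> q at every successor {w2, w3, w4, w5, w6, w7}.
      s -> q fails at w3, so [](s -> q) is false at w8.

Yes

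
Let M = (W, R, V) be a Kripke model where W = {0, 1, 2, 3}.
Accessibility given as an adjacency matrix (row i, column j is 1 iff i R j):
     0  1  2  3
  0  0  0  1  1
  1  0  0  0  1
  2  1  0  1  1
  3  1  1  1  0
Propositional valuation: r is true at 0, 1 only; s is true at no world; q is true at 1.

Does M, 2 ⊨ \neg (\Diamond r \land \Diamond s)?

Yes

At 2: \Diamond r \land \Diamond s is false, so \neg (\Diamond r \land \Diamond s) is true.
  At 2: \Diamond r is true, \Diamond s is false, so \Diamond r \land \Diamond s is false.
    At 2: \Diamond r requires r at some successor in {0, 2, 3}.
      r holds at 0, so \Diamond r is true at 2.
    At 2: \Diamond s requires s at some successor in {0, 2, 3}.
      At 0: s is false.
      At 2: s is false.
      At 3: s is false.
    So \Diamond s is false at 2.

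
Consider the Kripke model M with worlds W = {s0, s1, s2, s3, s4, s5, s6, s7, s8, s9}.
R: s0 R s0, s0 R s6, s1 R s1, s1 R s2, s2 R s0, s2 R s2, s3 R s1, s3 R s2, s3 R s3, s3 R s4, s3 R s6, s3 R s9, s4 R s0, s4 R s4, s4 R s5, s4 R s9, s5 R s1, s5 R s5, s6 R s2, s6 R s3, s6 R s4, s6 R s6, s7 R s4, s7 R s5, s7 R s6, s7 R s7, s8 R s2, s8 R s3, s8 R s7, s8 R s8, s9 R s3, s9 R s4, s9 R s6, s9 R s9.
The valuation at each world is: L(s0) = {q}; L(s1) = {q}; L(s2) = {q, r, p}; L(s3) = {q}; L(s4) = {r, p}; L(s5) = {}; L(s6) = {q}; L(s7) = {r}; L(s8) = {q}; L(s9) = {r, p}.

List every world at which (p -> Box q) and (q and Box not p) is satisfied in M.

s0

Recall that Box ψ holds at a world iff ψ holds at every accessible world, and Dia ψ holds iff ψ holds at some accessible world.
Let φ = (p -> Box q) and (q and Box not p). Evaluate φ at each world:
  s0 (successors {s0, s6}): φ is true.
  s1 (successors {s1, s2}): φ is false.
  s2 (successors {s0, s2}): φ is false.
  s3 (successors {s1, s2, s3, s4, s6, s9}): φ is false.
  s4 (successors {s0, s4, s5, s9}): φ is false.
  s5 (successors {s1, s5}): φ is false.
  s6 (successors {s2, s3, s4, s6}): φ is false.
  s7 (successors {s4, s5, s6, s7}): φ is false.
  s8 (successors {s2, s3, s7, s8}): φ is false.
  s9 (successors {s3, s4, s6, s9}): φ is false.
For instance, at s3:
  At s3: p -> Box q is true, q and Box not p is false, so (p -> Box q) and (q and Box not p) is false.
    At s3: p is false, Box q is false, so p -> Box q is true.
      At s3: Box q requires q at every successor {s1, s2, s3, s4, s6, s9}.
        q fails at s4, so Box q is false at s3.
    At s3: q is true, Box not p is false, so q and Box not p is false.
      At s3: Box not p requires not p at every successor {s1, s2, s3, s4, s6, s9}.
        not p fails at s2, so Box not p is false at s3.
Satisfying worlds: {s0}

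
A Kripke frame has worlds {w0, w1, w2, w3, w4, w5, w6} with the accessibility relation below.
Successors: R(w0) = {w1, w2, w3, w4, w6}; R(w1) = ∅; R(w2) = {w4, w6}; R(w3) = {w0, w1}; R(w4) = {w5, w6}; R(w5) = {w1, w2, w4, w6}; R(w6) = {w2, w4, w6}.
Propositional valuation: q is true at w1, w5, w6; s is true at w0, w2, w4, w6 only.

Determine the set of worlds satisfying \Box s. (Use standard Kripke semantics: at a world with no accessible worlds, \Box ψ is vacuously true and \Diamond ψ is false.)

w1, w2, w6

Let φ = \Box s. Evaluate φ at each world:
  w0 (successors {w1, w2, w3, w4, w6}): φ is false.
  w1 (successors ∅): φ is true.
  w2 (successors {w4, w6}): φ is true.
  w3 (successors {w0, w1}): φ is false.
  w4 (successors {w5, w6}): φ is false.
  w5 (successors {w1, w2, w4, w6}): φ is false.
  w6 (successors {w2, w4, w6}): φ is true.
For instance, at w3:
  At w3: \Box s requires s at every successor {w0, w1}.
    s fails at w1, so \Box s is false at w3.
Satisfying worlds: {w1, w2, w6}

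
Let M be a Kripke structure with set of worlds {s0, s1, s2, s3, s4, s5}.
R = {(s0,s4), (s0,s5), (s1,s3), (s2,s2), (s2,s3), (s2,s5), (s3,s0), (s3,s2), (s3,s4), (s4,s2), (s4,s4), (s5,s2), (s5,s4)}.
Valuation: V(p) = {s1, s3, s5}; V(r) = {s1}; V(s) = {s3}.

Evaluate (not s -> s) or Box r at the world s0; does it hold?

No

At s0: not s -> s is false, Box r is false, so (not s -> s) or Box r is false.
  At s0: Box r requires r at every successor {s4, s5}.
    r fails at s4, so Box r is false at s0.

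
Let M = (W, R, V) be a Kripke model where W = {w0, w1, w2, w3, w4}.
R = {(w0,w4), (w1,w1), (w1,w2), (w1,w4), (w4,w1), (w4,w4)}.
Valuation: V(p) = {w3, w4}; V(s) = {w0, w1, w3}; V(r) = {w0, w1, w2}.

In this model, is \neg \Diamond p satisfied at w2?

Yes

Recall that \Diamond ψ holds at a world iff ψ holds at some accessible world.
At w2: \Diamond p is false, so \neg \Diamond p is true.
  At w2: no accessible worlds, so \Diamond p is false.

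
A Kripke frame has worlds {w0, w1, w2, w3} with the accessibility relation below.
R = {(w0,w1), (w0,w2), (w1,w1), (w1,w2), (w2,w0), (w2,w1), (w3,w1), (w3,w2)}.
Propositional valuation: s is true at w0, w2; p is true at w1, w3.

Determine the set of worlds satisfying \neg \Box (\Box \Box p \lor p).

w0, w1, w2, w3

Recall that \Box ψ holds at a world iff ψ holds at every accessible world, and \Diamond ψ holds iff ψ holds at some accessible world.
Let φ = \neg \Box (\Box \Box p \lor p). Evaluate φ at each world:
  w0 (successors {w1, w2}): φ is true.
  w1 (successors {w1, w2}): φ is true.
  w2 (successors {w0, w1}): φ is true.
  w3 (successors {w1, w2}): φ is true.
For instance, at w2:
  At w2: \Box (\Box \Box p \lor p) is false, so \neg \Box (\Box \Box p \lor p) is true.
    At w2: \Box (\Box \Box p \lor p) requires \Box \Box p \lor p at every successor {w0, w1}.
      \Box \Box p \lor p fails at w0, so \Box (\Box \Box p \lor p) is false at w2.
Satisfying worlds: {w0, w1, w2, w3}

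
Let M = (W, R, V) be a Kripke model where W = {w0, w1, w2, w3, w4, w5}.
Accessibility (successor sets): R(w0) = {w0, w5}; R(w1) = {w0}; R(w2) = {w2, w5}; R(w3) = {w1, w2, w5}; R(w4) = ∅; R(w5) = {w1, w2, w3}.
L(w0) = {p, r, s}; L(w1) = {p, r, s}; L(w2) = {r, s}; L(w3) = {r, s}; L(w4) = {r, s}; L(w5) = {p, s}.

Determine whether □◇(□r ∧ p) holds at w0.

Recall that □ψ holds at a world iff ψ holds at every accessible world, and ◇ψ holds iff ψ holds at some accessible world.
At w0: □◇(□r ∧ p) requires ◇(□r ∧ p) at every successor {w0, w5}.
    At w0: ◇(□r ∧ p) requires □r ∧ p at some successor in {w0, w5}.
      □r ∧ p holds at w5, so ◇(□r ∧ p) is true at w0.
    At w5: ◇(□r ∧ p) requires □r ∧ p at some successor in {w1, w2, w3}.
      □r ∧ p holds at w1, so ◇(□r ∧ p) is true at w5.
So □◇(□r ∧ p) is true at w0.

Yes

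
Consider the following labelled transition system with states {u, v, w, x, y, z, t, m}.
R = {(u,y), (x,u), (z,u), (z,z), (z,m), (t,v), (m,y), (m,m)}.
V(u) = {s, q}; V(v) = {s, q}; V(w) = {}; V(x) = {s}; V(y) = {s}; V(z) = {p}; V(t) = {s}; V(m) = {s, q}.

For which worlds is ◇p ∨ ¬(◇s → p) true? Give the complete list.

Let φ = ◇p ∨ ¬(◇s → p). Evaluate φ at each world:
  u (successors {y}): φ is true.
  v (successors ∅): φ is false.
  w (successors ∅): φ is false.
  x (successors {u}): φ is true.
  y (successors ∅): φ is false.
  z (successors {u, z, m}): φ is true.
  t (successors {v}): φ is true.
  m (successors {y, m}): φ is true.
For instance, at t:
  At t: ◇p is false, ¬(◇s → p) is true, so ◇p ∨ ¬(◇s → p) is true.
    At t: ◇p requires p at some successor in {v}.
      At v: p is false.
    So ◇p is false at t.
    At t: ◇s → p is false, so ¬(◇s → p) is true.
      At t: ◇s is true, p is false, so ◇s → p is false.
Satisfying worlds: {u, x, z, t, m}

u, x, z, t, m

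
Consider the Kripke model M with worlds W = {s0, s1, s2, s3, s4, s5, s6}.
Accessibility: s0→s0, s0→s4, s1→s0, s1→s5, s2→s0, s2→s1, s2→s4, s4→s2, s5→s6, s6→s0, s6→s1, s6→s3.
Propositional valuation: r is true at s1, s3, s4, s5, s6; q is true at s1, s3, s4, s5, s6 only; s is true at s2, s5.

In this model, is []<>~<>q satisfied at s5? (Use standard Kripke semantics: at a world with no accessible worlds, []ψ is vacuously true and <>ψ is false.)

Recall that []ψ holds at a world iff ψ holds at every accessible world, and <>ψ holds iff ψ holds at some accessible world.
At s5: []<>~<>q requires <>~<>q at every successor {s6}.
    At s6: <>~<>q requires ~<>q at some successor in {s0, s1, s3}.
      ~<>q holds at s3, so <>~<>q is true at s6.
So []<>~<>q is true at s5.

Yes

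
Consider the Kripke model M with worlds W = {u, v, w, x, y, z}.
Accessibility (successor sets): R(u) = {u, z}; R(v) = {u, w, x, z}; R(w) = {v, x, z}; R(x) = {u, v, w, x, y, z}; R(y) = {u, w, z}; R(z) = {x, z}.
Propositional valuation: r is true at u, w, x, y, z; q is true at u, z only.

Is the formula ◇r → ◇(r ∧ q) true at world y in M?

Yes

At y: ◇r is true, ◇(r ∧ q) is true, so ◇r → ◇(r ∧ q) is true.
  At y: ◇r requires r at some successor in {u, w, z}.
    r holds at u, so ◇r is true at y.
  At y: ◇(r ∧ q) requires r ∧ q at some successor in {u, w, z}.
    r ∧ q holds at u, so ◇(r ∧ q) is true at y.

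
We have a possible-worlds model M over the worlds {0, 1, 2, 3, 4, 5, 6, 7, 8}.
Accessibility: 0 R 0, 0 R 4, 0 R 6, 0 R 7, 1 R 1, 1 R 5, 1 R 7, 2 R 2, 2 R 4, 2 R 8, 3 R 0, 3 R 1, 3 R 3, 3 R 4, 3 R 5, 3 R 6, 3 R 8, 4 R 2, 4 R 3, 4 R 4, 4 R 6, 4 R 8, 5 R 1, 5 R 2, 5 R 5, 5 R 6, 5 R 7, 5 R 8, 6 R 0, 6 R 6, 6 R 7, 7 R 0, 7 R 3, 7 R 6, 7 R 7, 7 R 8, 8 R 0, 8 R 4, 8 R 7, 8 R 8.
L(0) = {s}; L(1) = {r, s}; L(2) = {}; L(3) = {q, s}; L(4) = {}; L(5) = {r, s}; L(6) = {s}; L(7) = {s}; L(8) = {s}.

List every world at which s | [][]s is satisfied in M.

Let φ = s | [][]s. Evaluate φ at each world:
  0 (successors {0, 4, 6, 7}): φ is true.
  1 (successors {1, 5, 7}): φ is true.
  2 (successors {2, 4, 8}): φ is false.
  3 (successors {0, 1, 3, 4, 5, 6, 8}): φ is true.
  4 (successors {2, 3, 4, 6, 8}): φ is false.
  5 (successors {1, 2, 5, 6, 7, 8}): φ is true.
  6 (successors {0, 6, 7}): φ is true.
  7 (successors {0, 3, 6, 7, 8}): φ is true.
  8 (successors {0, 4, 7, 8}): φ is true.
For instance, at 0:
  At 0: s is true, [][]s is false, so s | [][]s is true.
    At 0: [][]s requires []s at every successor {0, 4, 6, 7}.
      []s fails at 0, so [][]s is false at 0.
Satisfying worlds: {0, 1, 3, 5, 6, 7, 8}

0, 1, 3, 5, 6, 7, 8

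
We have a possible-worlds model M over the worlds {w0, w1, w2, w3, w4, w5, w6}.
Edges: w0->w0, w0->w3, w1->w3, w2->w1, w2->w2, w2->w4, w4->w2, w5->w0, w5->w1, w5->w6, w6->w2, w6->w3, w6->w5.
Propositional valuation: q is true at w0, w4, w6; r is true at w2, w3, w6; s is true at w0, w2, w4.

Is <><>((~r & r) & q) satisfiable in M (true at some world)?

No

Recall that <>ψ holds at a world iff ψ holds at some accessible world.
Let φ = <><>((~r & r) & q). Evaluate φ at each world:
  w0 (successors {w0, w3}): φ is false.
  w1 (successors {w3}): φ is false.
  w2 (successors {w1, w2, w4}): φ is false.
  w3 (successors ∅): φ is false.
  w4 (successors {w2}): φ is false.
  w5 (successors {w0, w1, w6}): φ is false.
  w6 (successors {w2, w3, w5}): φ is false.
For instance, at w0:
  At w0: <><>((~r & r) & q) requires <>((~r & r) & q) at some successor in {w0, w3}.
    At w0: <>((~r & r) & q) is false.
    At w3: <>((~r & r) & q) is false.
  So <><>((~r & r) & q) is false at w0.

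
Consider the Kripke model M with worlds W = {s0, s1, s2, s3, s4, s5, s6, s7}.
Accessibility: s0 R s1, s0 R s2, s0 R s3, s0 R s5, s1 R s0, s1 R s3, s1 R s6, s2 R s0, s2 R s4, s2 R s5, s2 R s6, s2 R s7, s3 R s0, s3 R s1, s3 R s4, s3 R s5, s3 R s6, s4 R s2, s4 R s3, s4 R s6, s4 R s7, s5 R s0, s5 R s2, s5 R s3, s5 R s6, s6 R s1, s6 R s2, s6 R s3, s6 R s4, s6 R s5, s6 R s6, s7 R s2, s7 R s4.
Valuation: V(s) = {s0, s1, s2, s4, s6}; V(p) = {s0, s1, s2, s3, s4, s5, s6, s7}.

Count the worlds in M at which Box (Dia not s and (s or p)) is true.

6

Let φ = Box (Dia not s and (s or p)). Evaluate φ at each world:
  s0 (successors {s1, s2, s3, s5}): φ is true.
  s1 (successors {s0, s3, s6}): φ is true.
  s2 (successors {s0, s4, s5, s6, s7}): φ is false.
  s3 (successors {s0, s1, s4, s5, s6}): φ is true.
  s4 (successors {s2, s3, s6, s7}): φ is false.
  s5 (successors {s0, s2, s3, s6}): φ is true.
  s6 (successors {s1, s2, s3, s4, s5, s6}): φ is true.
  s7 (successors {s2, s4}): φ is true.
For instance, at s6:
  At s6: Box (Dia not s and (s or p)) requires Dia not s and (s or p) at every successor {s1, s2, s3, s4, s5, s6}.
    At s1: Dia not s and (s or p) is true.
    At s2: Dia not s and (s or p) is true.
    At s3: Dia not s and (s or p) is true.
    At s4: Dia not s and (s or p) is true.
    At s5: Dia not s and (s or p) is true.
    At s6: Dia not s and (s or p) is true.
  So Box (Dia not s and (s or p)) is true at s6.
Satisfying worlds: {s0, s1, s3, s5, s6, s7}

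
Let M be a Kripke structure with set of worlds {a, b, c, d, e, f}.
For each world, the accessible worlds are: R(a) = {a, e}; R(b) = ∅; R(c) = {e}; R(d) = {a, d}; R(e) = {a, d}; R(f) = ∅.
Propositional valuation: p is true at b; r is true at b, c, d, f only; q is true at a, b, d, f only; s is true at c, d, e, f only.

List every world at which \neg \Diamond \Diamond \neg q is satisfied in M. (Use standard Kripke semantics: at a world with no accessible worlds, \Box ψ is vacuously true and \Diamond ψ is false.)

b, c, f

Let φ = \neg \Diamond \Diamond \neg q. Evaluate φ at each world:
  a (successors {a, e}): φ is false.
  b (successors ∅): φ is true.
  c (successors {e}): φ is true.
  d (successors {a, d}): φ is false.
  e (successors {a, d}): φ is false.
  f (successors ∅): φ is true.
For instance, at c:
  At c: \Diamond \Diamond \neg q is false, so \neg \Diamond \Diamond \neg q is true.
    At c: \Diamond \Diamond \neg q requires \Diamond \neg q at some successor in {e}.
      At e: \Diamond \neg q is false.
    So \Diamond \Diamond \neg q is false at c.
Satisfying worlds: {b, c, f}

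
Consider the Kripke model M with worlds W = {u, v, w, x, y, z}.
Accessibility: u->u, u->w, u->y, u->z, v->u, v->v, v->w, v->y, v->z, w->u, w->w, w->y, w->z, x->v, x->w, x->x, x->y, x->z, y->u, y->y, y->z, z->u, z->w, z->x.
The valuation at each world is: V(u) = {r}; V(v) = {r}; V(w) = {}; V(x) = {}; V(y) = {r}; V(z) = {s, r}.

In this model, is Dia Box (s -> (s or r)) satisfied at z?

At z: Dia Box (s -> (s or r)) requires Box (s -> (s or r)) at some successor in {u, w, x}.
  Box (s -> (s or r)) holds at u, so Dia Box (s -> (s or r)) is true at z.
    At u: Box (s -> (s or r)) requires s -> (s or r) at every successor {u, w, y, z}.
      At u: s -> (s or r) is true.
      At w: s -> (s or r) is true.
      At y: s -> (s or r) is true.
      At z: s -> (s or r) is true.
    So Box (s -> (s or r)) is true at u.

Yes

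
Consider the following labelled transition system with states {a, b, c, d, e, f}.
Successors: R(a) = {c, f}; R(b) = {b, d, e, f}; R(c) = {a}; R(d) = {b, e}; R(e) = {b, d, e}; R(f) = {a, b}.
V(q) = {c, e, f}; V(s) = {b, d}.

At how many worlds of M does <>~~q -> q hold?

Recall that <>ψ holds at a world iff ψ holds at some accessible world.
Let φ = <>~~q -> q. Evaluate φ at each world:
  a (successors {c, f}): φ is false.
  b (successors {b, d, e, f}): φ is false.
  c (successors {a}): φ is true.
  d (successors {b, e}): φ is false.
  e (successors {b, d, e}): φ is true.
  f (successors {a, b}): φ is true.
For instance, at e:
  At e: <>~~q is true, q is true, so <>~~q -> q is true.
    At e: <>~~q requires ~~q at some successor in {b, d, e}.
      ~~q holds at e, so <>~~q is true at e.
Satisfying worlds: {c, e, f}

3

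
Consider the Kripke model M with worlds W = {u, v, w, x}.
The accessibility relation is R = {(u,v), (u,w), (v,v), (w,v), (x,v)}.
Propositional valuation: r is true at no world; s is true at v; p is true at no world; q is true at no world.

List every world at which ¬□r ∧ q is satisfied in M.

none

Let φ = ¬□r ∧ q. Evaluate φ at each world:
  u (successors {v, w}): φ is false.
  v (successors {v}): φ is false.
  w (successors {v}): φ is false.
  x (successors {v}): φ is false.
For instance, at w:
  At w: ¬□r is true, q is false, so ¬□r ∧ q is false.
    At w: □r is false, so ¬□r is true.
      At w: □r requires r at every successor {v}.
        r fails at v, so □r is false at w.
Satisfying worlds: none.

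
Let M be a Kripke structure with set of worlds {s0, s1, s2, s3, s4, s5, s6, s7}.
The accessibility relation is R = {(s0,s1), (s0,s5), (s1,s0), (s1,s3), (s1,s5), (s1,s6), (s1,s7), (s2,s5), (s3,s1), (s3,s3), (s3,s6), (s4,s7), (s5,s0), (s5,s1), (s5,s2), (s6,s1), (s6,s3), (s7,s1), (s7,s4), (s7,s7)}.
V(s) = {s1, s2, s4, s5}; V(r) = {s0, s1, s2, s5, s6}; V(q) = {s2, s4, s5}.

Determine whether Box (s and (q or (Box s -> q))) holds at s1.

No

Recall that Box ψ holds at a world iff ψ holds at every accessible world, and Dia ψ holds iff ψ holds at some accessible world.
At s1: Box (s and (q or (Box s -> q))) requires s and (q or (Box s -> q)) at every successor {s0, s3, s5, s6, s7}.
  s and (q or (Box s -> q)) fails at s0, so Box (s and (q or (Box s -> q))) is false at s1.
    At s0: s is false, q or (Box s -> q) is false, so s and (q or (Box s -> q)) is false.
      At s0: q is false, Box s -> q is false, so q or (Box s -> q) is false.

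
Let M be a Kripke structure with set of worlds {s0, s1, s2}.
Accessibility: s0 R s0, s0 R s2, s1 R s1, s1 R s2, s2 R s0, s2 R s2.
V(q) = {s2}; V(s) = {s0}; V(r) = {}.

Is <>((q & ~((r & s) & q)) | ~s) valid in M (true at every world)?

Yes

Let φ = <>((q & ~((r & s) & q)) | ~s). Evaluate φ at each world:
  s0 (successors {s0, s2}): φ is true.
  s1 (successors {s1, s2}): φ is true.
  s2 (successors {s0, s2}): φ is true.
For instance, at s2:
  At s2: <>((q & ~((r & s) & q)) | ~s) requires (q & ~((r & s) & q)) | ~s at some successor in {s0, s2}.
    (q & ~((r & s) & q)) | ~s holds at s2, so <>((q & ~((r & s) & q)) | ~s) is true at s2.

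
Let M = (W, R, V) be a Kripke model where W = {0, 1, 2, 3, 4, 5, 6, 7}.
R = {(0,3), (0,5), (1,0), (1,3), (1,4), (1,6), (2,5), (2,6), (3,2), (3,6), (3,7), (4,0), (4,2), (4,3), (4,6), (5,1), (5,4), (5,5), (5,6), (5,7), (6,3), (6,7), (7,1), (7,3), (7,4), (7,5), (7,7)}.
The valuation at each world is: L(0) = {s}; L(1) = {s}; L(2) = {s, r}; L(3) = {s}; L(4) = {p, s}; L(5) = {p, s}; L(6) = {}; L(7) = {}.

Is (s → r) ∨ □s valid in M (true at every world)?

No

Let φ = (s → r) ∨ □s. Evaluate φ at each world:
  0 (successors {3, 5}): φ is true.
  1 (successors {0, 3, 4, 6}): φ is false.
  2 (successors {5, 6}): φ is true.
  3 (successors {2, 6, 7}): φ is false.
  4 (successors {0, 2, 3, 6}): φ is false.
  5 (successors {1, 4, 5, 6, 7}): φ is false.
  6 (successors {3, 7}): φ is true.
  7 (successors {1, 3, 4, 5, 7}): φ is true.
Detail at 1 (counterexample):
  At 1: s → r is false, □s is false, so (s → r) ∨ □s is false.
    At 1: □s requires s at every successor {0, 3, 4, 6}.
      s fails at 6, so □s is false at 1.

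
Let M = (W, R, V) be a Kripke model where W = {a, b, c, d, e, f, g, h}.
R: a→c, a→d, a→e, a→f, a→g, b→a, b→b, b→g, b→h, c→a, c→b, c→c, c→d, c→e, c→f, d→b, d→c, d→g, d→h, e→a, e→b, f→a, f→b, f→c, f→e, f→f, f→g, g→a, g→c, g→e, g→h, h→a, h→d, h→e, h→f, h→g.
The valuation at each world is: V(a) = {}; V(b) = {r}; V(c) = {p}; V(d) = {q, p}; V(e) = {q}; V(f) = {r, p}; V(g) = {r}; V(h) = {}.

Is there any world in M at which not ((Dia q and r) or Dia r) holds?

No

Let φ = not ((Dia q and r) or Dia r). Evaluate φ at each world:
  a (successors {c, d, e, f, g}): φ is false.
  b (successors {a, b, g, h}): φ is false.
  c (successors {a, b, c, d, e, f}): φ is false.
  d (successors {b, c, g, h}): φ is false.
  e (successors {a, b}): φ is false.
  f (successors {a, b, c, e, f, g}): φ is false.
  g (successors {a, c, e, h}): φ is false.
  h (successors {a, d, e, f, g}): φ is false.
For instance, at e:
  At e: (Dia q and r) or Dia r is true, so not ((Dia q and r) or Dia r) is false.
    At e: Dia q and r is false, Dia r is true, so (Dia q and r) or Dia r is true.
      At e: Dia q is false, r is false, so Dia q and r is false.
      At e: Dia r requires r at some successor in {a, b}.
        r holds at b, so Dia r is true at e.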